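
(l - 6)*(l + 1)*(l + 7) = l^3 + 2*l^2 - 41*l - 42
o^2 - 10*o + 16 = (o - 8)*(o - 2)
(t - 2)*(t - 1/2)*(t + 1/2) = t^3 - 2*t^2 - t/4 + 1/2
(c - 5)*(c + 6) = c^2 + c - 30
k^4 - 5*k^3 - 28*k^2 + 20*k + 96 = (k - 8)*(k - 2)*(k + 2)*(k + 3)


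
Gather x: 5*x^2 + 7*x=5*x^2 + 7*x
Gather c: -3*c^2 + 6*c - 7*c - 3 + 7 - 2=-3*c^2 - c + 2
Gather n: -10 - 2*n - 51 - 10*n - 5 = -12*n - 66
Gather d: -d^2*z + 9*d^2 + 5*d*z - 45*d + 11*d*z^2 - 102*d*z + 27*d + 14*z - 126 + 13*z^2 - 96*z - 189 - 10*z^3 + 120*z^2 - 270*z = d^2*(9 - z) + d*(11*z^2 - 97*z - 18) - 10*z^3 + 133*z^2 - 352*z - 315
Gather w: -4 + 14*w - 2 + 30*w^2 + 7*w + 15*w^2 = 45*w^2 + 21*w - 6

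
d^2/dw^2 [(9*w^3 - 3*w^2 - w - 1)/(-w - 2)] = 2*(-9*w^3 - 54*w^2 - 108*w + 11)/(w^3 + 6*w^2 + 12*w + 8)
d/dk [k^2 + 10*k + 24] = 2*k + 10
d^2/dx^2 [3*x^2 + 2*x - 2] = 6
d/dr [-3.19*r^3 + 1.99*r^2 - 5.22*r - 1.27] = -9.57*r^2 + 3.98*r - 5.22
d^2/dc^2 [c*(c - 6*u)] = 2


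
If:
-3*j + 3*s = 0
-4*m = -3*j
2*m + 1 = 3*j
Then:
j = 2/3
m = 1/2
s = 2/3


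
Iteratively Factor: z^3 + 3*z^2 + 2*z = (z + 1)*(z^2 + 2*z) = (z + 1)*(z + 2)*(z)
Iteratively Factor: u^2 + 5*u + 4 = (u + 1)*(u + 4)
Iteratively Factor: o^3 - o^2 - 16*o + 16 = (o - 1)*(o^2 - 16) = (o - 1)*(o + 4)*(o - 4)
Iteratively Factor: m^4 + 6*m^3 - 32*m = (m + 4)*(m^3 + 2*m^2 - 8*m) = (m + 4)^2*(m^2 - 2*m) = m*(m + 4)^2*(m - 2)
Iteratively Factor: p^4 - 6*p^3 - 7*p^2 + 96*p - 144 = (p - 3)*(p^3 - 3*p^2 - 16*p + 48) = (p - 4)*(p - 3)*(p^2 + p - 12) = (p - 4)*(p - 3)^2*(p + 4)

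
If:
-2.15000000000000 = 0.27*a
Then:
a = -7.96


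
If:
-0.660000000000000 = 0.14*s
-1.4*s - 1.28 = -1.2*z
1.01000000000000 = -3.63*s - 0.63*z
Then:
No Solution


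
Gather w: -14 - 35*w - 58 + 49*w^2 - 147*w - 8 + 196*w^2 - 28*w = 245*w^2 - 210*w - 80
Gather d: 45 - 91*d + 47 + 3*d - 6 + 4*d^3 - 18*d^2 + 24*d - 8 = 4*d^3 - 18*d^2 - 64*d + 78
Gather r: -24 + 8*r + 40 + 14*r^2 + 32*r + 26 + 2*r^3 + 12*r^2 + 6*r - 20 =2*r^3 + 26*r^2 + 46*r + 22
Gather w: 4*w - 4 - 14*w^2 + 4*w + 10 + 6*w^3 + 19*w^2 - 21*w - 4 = 6*w^3 + 5*w^2 - 13*w + 2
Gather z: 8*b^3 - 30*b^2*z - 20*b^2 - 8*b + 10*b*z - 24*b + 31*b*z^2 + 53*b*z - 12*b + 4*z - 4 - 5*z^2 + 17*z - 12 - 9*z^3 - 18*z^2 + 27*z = 8*b^3 - 20*b^2 - 44*b - 9*z^3 + z^2*(31*b - 23) + z*(-30*b^2 + 63*b + 48) - 16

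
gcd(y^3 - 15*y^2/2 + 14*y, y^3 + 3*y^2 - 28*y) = y^2 - 4*y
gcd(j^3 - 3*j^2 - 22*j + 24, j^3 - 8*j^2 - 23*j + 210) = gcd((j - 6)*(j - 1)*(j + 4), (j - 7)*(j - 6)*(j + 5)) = j - 6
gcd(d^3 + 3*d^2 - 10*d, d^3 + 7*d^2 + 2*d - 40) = d^2 + 3*d - 10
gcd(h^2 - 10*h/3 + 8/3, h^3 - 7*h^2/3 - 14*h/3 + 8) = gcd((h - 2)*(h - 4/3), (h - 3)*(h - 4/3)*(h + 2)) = h - 4/3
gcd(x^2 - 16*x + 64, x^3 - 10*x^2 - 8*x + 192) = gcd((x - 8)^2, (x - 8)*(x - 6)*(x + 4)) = x - 8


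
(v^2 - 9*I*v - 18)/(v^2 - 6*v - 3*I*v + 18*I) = (v - 6*I)/(v - 6)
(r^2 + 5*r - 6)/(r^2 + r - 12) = (r^2 + 5*r - 6)/(r^2 + r - 12)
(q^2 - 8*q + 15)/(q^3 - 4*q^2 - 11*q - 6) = (-q^2 + 8*q - 15)/(-q^3 + 4*q^2 + 11*q + 6)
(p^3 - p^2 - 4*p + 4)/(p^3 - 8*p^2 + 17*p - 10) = (p + 2)/(p - 5)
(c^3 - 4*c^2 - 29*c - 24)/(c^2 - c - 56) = (c^2 + 4*c + 3)/(c + 7)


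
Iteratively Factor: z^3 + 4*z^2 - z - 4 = (z + 1)*(z^2 + 3*z - 4) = (z - 1)*(z + 1)*(z + 4)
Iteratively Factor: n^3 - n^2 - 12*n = (n + 3)*(n^2 - 4*n) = n*(n + 3)*(n - 4)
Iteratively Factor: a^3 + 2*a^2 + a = (a)*(a^2 + 2*a + 1) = a*(a + 1)*(a + 1)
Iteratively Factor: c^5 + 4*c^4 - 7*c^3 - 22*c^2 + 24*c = (c - 2)*(c^4 + 6*c^3 + 5*c^2 - 12*c) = c*(c - 2)*(c^3 + 6*c^2 + 5*c - 12) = c*(c - 2)*(c + 3)*(c^2 + 3*c - 4) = c*(c - 2)*(c - 1)*(c + 3)*(c + 4)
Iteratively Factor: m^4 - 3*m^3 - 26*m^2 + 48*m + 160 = (m + 4)*(m^3 - 7*m^2 + 2*m + 40) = (m - 5)*(m + 4)*(m^2 - 2*m - 8) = (m - 5)*(m + 2)*(m + 4)*(m - 4)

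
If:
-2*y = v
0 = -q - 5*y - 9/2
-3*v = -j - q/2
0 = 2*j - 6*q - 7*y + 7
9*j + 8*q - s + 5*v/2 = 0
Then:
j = 683/64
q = 241/32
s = 10773/64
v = 77/16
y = -77/32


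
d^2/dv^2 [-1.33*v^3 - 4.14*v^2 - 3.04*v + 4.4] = -7.98*v - 8.28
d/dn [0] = 0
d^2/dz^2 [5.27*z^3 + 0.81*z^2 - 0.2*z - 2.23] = 31.62*z + 1.62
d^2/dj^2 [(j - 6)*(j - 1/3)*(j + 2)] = 6*j - 26/3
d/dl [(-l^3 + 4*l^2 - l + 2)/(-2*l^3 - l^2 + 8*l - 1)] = (9*l^4 - 20*l^3 + 46*l^2 - 4*l - 15)/(4*l^6 + 4*l^5 - 31*l^4 - 12*l^3 + 66*l^2 - 16*l + 1)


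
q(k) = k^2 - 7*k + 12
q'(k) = 2*k - 7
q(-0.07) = 12.49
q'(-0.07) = -7.14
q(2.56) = 0.63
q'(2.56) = -1.88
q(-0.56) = 16.23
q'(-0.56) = -8.12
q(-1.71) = 26.89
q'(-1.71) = -10.42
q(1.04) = 5.80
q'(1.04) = -4.92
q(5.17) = 2.54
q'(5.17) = 3.34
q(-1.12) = 21.09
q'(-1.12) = -9.24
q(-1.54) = 25.15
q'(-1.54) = -10.08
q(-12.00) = 240.00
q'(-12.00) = -31.00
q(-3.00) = 42.00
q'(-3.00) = -13.00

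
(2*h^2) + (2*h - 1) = 2*h^2 + 2*h - 1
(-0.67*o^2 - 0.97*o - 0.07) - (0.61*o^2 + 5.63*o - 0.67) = -1.28*o^2 - 6.6*o + 0.6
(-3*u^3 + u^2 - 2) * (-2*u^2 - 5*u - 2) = 6*u^5 + 13*u^4 + u^3 + 2*u^2 + 10*u + 4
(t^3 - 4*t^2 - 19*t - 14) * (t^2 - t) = t^5 - 5*t^4 - 15*t^3 + 5*t^2 + 14*t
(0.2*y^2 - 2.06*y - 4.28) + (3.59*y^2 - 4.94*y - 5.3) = 3.79*y^2 - 7.0*y - 9.58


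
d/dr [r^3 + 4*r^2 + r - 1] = 3*r^2 + 8*r + 1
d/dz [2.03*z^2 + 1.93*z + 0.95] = 4.06*z + 1.93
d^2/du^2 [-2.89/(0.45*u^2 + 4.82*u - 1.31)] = (1.17045*u^2 + 12.53682*u - 2.89*(0.9*u + 4.82)*(1.8*u + 9.64) - 3.40731)/(0.45*u^2 + 4.82*u - 1.31)^3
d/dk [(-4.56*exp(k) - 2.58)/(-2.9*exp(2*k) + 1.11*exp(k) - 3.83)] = (-13.224*exp(2*k) - 14.964*exp(k) + 20.3286)*exp(k)/(8.41*exp(4*k) - 6.438*exp(3*k) + 23.4461*exp(2*k) - 8.5026*exp(k) + 14.6689)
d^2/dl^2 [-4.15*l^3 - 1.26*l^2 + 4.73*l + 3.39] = -24.9*l - 2.52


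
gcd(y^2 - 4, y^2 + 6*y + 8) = y + 2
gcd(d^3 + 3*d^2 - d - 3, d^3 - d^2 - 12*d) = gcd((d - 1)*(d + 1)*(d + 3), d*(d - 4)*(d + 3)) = d + 3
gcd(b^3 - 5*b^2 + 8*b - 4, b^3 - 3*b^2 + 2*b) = b^2 - 3*b + 2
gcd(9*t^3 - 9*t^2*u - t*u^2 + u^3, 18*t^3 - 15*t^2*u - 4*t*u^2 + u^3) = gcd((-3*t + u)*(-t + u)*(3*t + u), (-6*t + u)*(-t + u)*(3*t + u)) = 3*t^2 - 2*t*u - u^2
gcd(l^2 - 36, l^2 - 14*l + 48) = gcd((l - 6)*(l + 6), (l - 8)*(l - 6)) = l - 6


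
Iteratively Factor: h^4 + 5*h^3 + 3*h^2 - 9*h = (h + 3)*(h^3 + 2*h^2 - 3*h) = (h + 3)^2*(h^2 - h) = (h - 1)*(h + 3)^2*(h)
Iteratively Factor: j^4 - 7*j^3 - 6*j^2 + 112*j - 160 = (j - 4)*(j^3 - 3*j^2 - 18*j + 40) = (j - 4)*(j + 4)*(j^2 - 7*j + 10) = (j - 5)*(j - 4)*(j + 4)*(j - 2)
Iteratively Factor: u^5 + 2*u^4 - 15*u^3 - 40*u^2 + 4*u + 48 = (u + 2)*(u^4 - 15*u^2 - 10*u + 24) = (u - 1)*(u + 2)*(u^3 + u^2 - 14*u - 24) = (u - 1)*(u + 2)^2*(u^2 - u - 12) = (u - 1)*(u + 2)^2*(u + 3)*(u - 4)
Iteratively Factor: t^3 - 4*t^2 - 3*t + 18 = (t + 2)*(t^2 - 6*t + 9) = (t - 3)*(t + 2)*(t - 3)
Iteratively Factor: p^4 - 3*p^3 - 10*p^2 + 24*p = (p)*(p^3 - 3*p^2 - 10*p + 24) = p*(p + 3)*(p^2 - 6*p + 8) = p*(p - 2)*(p + 3)*(p - 4)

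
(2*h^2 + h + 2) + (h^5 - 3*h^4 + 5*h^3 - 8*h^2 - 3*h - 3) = h^5 - 3*h^4 + 5*h^3 - 6*h^2 - 2*h - 1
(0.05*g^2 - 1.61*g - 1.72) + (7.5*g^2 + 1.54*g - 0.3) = 7.55*g^2 - 0.0700000000000001*g - 2.02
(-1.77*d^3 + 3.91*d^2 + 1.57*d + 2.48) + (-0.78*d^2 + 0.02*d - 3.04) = -1.77*d^3 + 3.13*d^2 + 1.59*d - 0.56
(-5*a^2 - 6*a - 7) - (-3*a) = -5*a^2 - 3*a - 7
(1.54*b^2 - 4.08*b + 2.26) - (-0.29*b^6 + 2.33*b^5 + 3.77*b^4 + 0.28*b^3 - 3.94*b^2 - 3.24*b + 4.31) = 0.29*b^6 - 2.33*b^5 - 3.77*b^4 - 0.28*b^3 + 5.48*b^2 - 0.84*b - 2.05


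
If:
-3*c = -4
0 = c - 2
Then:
No Solution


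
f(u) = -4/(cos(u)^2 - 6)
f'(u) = -8*sin(u)*cos(u)/(cos(u)^2 - 6)^2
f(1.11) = 0.69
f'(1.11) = -0.09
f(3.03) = 0.80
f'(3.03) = 0.04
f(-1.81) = 0.67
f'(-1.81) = -0.05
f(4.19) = 0.70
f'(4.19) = -0.10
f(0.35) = 0.78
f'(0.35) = -0.10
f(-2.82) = 0.78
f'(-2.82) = -0.09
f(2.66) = 0.77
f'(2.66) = 0.12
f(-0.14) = 0.80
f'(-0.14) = 0.04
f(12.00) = 0.76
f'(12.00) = 0.13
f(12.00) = 0.76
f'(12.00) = 0.13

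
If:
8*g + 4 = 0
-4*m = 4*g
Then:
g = -1/2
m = 1/2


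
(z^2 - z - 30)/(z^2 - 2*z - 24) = (z + 5)/(z + 4)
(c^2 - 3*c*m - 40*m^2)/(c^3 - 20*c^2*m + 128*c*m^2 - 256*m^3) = (c + 5*m)/(c^2 - 12*c*m + 32*m^2)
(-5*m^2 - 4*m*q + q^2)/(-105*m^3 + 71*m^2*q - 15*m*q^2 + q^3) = (m + q)/(21*m^2 - 10*m*q + q^2)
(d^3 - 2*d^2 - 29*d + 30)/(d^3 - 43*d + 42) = (d + 5)/(d + 7)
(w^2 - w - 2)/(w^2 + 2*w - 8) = (w + 1)/(w + 4)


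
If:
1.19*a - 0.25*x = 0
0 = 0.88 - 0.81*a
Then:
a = 1.09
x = 5.17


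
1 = 1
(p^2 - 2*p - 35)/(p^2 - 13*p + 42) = (p + 5)/(p - 6)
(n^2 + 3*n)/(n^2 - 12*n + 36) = n*(n + 3)/(n^2 - 12*n + 36)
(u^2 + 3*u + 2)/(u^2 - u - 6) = (u + 1)/(u - 3)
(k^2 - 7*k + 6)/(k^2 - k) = (k - 6)/k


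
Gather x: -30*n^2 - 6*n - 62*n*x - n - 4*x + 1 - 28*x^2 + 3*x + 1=-30*n^2 - 7*n - 28*x^2 + x*(-62*n - 1) + 2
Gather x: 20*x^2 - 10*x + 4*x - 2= 20*x^2 - 6*x - 2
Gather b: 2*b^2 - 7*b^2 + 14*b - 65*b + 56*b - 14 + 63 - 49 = -5*b^2 + 5*b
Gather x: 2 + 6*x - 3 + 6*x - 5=12*x - 6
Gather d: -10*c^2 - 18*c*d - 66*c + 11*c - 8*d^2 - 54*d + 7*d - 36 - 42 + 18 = -10*c^2 - 55*c - 8*d^2 + d*(-18*c - 47) - 60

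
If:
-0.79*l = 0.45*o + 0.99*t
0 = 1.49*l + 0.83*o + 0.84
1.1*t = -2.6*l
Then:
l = -0.19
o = -0.67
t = 0.46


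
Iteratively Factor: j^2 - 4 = (j - 2)*(j + 2)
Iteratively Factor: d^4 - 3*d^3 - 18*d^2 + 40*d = (d)*(d^3 - 3*d^2 - 18*d + 40) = d*(d - 5)*(d^2 + 2*d - 8) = d*(d - 5)*(d - 2)*(d + 4)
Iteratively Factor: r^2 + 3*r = (r)*(r + 3)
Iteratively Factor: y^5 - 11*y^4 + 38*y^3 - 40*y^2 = (y - 5)*(y^4 - 6*y^3 + 8*y^2) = (y - 5)*(y - 4)*(y^3 - 2*y^2) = (y - 5)*(y - 4)*(y - 2)*(y^2) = y*(y - 5)*(y - 4)*(y - 2)*(y)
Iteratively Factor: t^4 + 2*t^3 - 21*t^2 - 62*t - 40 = (t + 1)*(t^3 + t^2 - 22*t - 40) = (t + 1)*(t + 4)*(t^2 - 3*t - 10) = (t - 5)*(t + 1)*(t + 4)*(t + 2)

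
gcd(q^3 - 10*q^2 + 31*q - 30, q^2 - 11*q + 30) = q - 5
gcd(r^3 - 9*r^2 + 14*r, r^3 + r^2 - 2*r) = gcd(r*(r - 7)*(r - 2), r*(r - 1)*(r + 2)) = r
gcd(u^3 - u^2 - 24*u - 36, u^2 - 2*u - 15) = u + 3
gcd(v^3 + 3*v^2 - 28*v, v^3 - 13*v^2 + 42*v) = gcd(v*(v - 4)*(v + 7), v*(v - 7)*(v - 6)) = v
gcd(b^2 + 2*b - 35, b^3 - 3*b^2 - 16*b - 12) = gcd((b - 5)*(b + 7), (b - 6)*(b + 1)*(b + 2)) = 1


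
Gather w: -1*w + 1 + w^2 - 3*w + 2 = w^2 - 4*w + 3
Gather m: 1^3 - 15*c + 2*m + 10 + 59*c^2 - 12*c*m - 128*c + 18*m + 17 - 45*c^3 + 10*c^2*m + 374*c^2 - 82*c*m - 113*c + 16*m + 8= -45*c^3 + 433*c^2 - 256*c + m*(10*c^2 - 94*c + 36) + 36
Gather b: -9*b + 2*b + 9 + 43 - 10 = 42 - 7*b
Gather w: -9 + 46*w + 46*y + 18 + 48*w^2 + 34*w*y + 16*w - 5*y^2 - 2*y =48*w^2 + w*(34*y + 62) - 5*y^2 + 44*y + 9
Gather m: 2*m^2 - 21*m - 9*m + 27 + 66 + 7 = 2*m^2 - 30*m + 100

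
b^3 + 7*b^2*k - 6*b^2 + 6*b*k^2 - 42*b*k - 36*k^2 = (b - 6)*(b + k)*(b + 6*k)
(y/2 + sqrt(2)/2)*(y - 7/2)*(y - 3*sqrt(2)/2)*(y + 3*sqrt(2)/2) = y^4/2 - 7*y^3/4 + sqrt(2)*y^3/2 - 7*sqrt(2)*y^2/4 - 9*y^2/4 - 9*sqrt(2)*y/4 + 63*y/8 + 63*sqrt(2)/8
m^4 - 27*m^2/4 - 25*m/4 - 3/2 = (m - 3)*(m + 1/2)^2*(m + 2)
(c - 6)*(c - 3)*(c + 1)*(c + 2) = c^4 - 6*c^3 - 7*c^2 + 36*c + 36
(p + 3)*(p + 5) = p^2 + 8*p + 15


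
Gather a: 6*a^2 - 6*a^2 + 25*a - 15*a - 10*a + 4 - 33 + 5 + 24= 0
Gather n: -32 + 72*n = 72*n - 32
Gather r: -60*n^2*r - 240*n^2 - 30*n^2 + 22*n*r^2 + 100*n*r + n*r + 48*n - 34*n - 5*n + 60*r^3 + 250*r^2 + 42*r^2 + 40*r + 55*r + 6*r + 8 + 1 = -270*n^2 + 9*n + 60*r^3 + r^2*(22*n + 292) + r*(-60*n^2 + 101*n + 101) + 9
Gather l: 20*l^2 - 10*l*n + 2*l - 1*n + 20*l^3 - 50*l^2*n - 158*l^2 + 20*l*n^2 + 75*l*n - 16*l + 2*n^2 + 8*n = 20*l^3 + l^2*(-50*n - 138) + l*(20*n^2 + 65*n - 14) + 2*n^2 + 7*n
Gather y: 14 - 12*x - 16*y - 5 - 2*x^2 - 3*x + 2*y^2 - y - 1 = -2*x^2 - 15*x + 2*y^2 - 17*y + 8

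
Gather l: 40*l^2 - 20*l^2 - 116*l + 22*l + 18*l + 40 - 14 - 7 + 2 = 20*l^2 - 76*l + 21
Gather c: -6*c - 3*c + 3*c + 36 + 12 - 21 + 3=30 - 6*c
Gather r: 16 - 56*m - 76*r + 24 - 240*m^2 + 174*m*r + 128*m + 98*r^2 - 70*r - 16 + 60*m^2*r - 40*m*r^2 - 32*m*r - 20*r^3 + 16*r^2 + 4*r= -240*m^2 + 72*m - 20*r^3 + r^2*(114 - 40*m) + r*(60*m^2 + 142*m - 142) + 24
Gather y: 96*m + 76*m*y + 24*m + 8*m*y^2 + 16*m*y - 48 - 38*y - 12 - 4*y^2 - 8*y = 120*m + y^2*(8*m - 4) + y*(92*m - 46) - 60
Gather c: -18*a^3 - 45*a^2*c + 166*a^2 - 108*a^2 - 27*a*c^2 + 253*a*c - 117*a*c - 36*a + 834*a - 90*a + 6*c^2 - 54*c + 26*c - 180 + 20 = -18*a^3 + 58*a^2 + 708*a + c^2*(6 - 27*a) + c*(-45*a^2 + 136*a - 28) - 160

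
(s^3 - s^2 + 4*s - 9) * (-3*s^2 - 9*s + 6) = -3*s^5 - 6*s^4 + 3*s^3 - 15*s^2 + 105*s - 54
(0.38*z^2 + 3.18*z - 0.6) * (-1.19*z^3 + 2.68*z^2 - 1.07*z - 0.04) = -0.4522*z^5 - 2.7658*z^4 + 8.8298*z^3 - 5.0258*z^2 + 0.5148*z + 0.024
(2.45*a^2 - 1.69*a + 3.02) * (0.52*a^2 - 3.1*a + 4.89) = 1.274*a^4 - 8.4738*a^3 + 18.7899*a^2 - 17.6261*a + 14.7678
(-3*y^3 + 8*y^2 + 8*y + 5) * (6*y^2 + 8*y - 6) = -18*y^5 + 24*y^4 + 130*y^3 + 46*y^2 - 8*y - 30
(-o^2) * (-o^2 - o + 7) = o^4 + o^3 - 7*o^2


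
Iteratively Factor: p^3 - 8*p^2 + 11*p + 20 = (p - 4)*(p^2 - 4*p - 5) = (p - 4)*(p + 1)*(p - 5)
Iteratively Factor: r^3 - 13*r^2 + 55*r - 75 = (r - 3)*(r^2 - 10*r + 25) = (r - 5)*(r - 3)*(r - 5)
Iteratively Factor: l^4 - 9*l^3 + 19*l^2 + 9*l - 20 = (l + 1)*(l^3 - 10*l^2 + 29*l - 20) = (l - 1)*(l + 1)*(l^2 - 9*l + 20) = (l - 4)*(l - 1)*(l + 1)*(l - 5)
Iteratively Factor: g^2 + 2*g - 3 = (g - 1)*(g + 3)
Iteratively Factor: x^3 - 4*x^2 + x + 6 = (x - 3)*(x^2 - x - 2) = (x - 3)*(x + 1)*(x - 2)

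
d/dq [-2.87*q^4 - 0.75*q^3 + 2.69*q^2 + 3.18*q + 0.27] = -11.48*q^3 - 2.25*q^2 + 5.38*q + 3.18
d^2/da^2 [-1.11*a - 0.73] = 0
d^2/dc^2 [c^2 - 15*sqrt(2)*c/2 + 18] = 2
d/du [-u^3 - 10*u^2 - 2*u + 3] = -3*u^2 - 20*u - 2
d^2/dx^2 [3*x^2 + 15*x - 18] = 6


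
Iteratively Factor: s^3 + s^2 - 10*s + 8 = (s - 1)*(s^2 + 2*s - 8) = (s - 1)*(s + 4)*(s - 2)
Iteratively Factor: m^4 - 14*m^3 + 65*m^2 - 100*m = (m - 4)*(m^3 - 10*m^2 + 25*m) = (m - 5)*(m - 4)*(m^2 - 5*m) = m*(m - 5)*(m - 4)*(m - 5)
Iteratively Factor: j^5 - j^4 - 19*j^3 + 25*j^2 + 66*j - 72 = (j - 3)*(j^4 + 2*j^3 - 13*j^2 - 14*j + 24) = (j - 3)*(j - 1)*(j^3 + 3*j^2 - 10*j - 24) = (j - 3)*(j - 1)*(j + 2)*(j^2 + j - 12) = (j - 3)*(j - 1)*(j + 2)*(j + 4)*(j - 3)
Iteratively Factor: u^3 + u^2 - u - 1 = (u - 1)*(u^2 + 2*u + 1) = (u - 1)*(u + 1)*(u + 1)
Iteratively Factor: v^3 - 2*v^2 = (v)*(v^2 - 2*v) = v^2*(v - 2)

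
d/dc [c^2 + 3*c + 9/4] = 2*c + 3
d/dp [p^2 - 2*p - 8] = 2*p - 2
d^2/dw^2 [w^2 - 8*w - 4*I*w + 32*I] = 2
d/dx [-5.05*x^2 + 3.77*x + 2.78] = 3.77 - 10.1*x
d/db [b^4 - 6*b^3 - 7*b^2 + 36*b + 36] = 4*b^3 - 18*b^2 - 14*b + 36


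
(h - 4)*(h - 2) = h^2 - 6*h + 8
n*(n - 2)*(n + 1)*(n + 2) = n^4 + n^3 - 4*n^2 - 4*n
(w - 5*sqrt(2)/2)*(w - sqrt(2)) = w^2 - 7*sqrt(2)*w/2 + 5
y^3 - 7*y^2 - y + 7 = (y - 7)*(y - 1)*(y + 1)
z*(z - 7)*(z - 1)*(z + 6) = z^4 - 2*z^3 - 41*z^2 + 42*z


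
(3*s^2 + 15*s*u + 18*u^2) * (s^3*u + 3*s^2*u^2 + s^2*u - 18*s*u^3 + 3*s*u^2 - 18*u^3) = 3*s^5*u + 24*s^4*u^2 + 3*s^4*u + 9*s^3*u^3 + 24*s^3*u^2 - 216*s^2*u^4 + 9*s^2*u^3 - 324*s*u^5 - 216*s*u^4 - 324*u^5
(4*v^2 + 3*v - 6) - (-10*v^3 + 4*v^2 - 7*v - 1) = 10*v^3 + 10*v - 5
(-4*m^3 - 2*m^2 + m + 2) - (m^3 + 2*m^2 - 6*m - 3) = -5*m^3 - 4*m^2 + 7*m + 5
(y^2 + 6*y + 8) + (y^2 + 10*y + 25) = 2*y^2 + 16*y + 33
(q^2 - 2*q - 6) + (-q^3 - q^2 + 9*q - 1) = -q^3 + 7*q - 7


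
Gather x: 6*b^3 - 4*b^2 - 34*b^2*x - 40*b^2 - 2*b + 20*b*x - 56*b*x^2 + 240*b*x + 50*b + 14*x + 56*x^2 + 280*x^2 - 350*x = 6*b^3 - 44*b^2 + 48*b + x^2*(336 - 56*b) + x*(-34*b^2 + 260*b - 336)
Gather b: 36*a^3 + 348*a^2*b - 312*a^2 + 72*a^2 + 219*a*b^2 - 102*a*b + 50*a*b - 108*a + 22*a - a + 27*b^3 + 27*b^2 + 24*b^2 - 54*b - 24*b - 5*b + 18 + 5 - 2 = 36*a^3 - 240*a^2 - 87*a + 27*b^3 + b^2*(219*a + 51) + b*(348*a^2 - 52*a - 83) + 21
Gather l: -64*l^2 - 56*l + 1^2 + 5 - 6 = -64*l^2 - 56*l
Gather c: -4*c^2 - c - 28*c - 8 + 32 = -4*c^2 - 29*c + 24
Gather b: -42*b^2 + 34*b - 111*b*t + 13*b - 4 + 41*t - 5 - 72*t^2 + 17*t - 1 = -42*b^2 + b*(47 - 111*t) - 72*t^2 + 58*t - 10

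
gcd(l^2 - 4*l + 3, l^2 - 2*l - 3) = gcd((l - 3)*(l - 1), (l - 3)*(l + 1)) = l - 3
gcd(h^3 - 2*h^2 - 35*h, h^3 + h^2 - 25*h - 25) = h + 5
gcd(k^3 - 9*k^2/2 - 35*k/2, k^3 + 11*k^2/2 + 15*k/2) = k^2 + 5*k/2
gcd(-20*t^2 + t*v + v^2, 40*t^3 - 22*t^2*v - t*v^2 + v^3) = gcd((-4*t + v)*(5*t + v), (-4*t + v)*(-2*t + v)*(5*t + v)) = 20*t^2 - t*v - v^2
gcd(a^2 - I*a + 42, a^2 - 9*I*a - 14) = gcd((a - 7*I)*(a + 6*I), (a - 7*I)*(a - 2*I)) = a - 7*I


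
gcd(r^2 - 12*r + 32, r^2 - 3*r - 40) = r - 8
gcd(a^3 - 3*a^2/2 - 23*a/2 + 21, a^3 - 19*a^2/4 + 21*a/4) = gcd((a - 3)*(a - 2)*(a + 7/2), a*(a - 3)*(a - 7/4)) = a - 3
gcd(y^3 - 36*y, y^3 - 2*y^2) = y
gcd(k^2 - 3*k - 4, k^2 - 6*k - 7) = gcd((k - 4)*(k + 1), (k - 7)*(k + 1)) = k + 1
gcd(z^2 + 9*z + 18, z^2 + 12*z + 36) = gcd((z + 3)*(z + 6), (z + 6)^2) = z + 6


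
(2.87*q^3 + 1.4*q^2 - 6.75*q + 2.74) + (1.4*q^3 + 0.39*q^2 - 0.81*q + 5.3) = 4.27*q^3 + 1.79*q^2 - 7.56*q + 8.04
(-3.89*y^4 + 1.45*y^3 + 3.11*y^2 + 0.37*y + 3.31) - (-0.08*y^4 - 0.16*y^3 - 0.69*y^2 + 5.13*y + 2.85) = -3.81*y^4 + 1.61*y^3 + 3.8*y^2 - 4.76*y + 0.46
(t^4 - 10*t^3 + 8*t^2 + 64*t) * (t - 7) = t^5 - 17*t^4 + 78*t^3 + 8*t^2 - 448*t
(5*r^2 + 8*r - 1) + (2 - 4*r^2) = r^2 + 8*r + 1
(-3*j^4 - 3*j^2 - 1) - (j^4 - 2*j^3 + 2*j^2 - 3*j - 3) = -4*j^4 + 2*j^3 - 5*j^2 + 3*j + 2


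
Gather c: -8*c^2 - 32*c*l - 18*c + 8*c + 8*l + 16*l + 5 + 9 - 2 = -8*c^2 + c*(-32*l - 10) + 24*l + 12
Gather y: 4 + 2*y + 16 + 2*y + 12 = 4*y + 32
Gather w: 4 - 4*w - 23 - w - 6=-5*w - 25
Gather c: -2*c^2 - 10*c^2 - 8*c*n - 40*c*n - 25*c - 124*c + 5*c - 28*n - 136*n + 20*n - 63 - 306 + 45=-12*c^2 + c*(-48*n - 144) - 144*n - 324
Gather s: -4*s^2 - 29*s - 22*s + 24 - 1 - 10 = -4*s^2 - 51*s + 13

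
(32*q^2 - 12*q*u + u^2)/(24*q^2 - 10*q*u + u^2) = (8*q - u)/(6*q - u)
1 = 1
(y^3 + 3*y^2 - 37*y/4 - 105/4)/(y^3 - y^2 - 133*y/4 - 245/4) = (y - 3)/(y - 7)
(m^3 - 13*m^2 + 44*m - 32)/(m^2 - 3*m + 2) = (m^2 - 12*m + 32)/(m - 2)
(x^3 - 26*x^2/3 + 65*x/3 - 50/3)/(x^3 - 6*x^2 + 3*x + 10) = (x - 5/3)/(x + 1)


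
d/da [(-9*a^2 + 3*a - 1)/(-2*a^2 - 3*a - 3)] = (33*a^2 + 50*a - 12)/(4*a^4 + 12*a^3 + 21*a^2 + 18*a + 9)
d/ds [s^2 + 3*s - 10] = 2*s + 3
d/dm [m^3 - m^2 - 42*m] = 3*m^2 - 2*m - 42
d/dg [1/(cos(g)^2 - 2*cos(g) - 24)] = 2*(cos(g) - 1)*sin(g)/(sin(g)^2 + 2*cos(g) + 23)^2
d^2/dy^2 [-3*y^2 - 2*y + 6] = -6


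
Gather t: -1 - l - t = -l - t - 1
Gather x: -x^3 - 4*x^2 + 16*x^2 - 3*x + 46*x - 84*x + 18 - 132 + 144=-x^3 + 12*x^2 - 41*x + 30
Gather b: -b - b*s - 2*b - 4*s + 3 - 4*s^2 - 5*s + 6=b*(-s - 3) - 4*s^2 - 9*s + 9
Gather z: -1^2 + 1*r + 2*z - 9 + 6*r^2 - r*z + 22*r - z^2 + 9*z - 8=6*r^2 + 23*r - z^2 + z*(11 - r) - 18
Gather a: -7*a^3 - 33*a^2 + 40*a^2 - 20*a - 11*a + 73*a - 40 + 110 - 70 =-7*a^3 + 7*a^2 + 42*a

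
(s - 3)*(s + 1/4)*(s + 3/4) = s^3 - 2*s^2 - 45*s/16 - 9/16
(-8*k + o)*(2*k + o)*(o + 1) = -16*k^2*o - 16*k^2 - 6*k*o^2 - 6*k*o + o^3 + o^2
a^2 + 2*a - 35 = (a - 5)*(a + 7)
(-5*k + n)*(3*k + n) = -15*k^2 - 2*k*n + n^2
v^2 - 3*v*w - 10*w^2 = (v - 5*w)*(v + 2*w)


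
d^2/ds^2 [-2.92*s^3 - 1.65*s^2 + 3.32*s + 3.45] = -17.52*s - 3.3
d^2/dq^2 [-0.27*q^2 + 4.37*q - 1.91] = -0.540000000000000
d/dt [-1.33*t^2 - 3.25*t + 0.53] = -2.66*t - 3.25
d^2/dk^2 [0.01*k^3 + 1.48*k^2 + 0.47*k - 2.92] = 0.06*k + 2.96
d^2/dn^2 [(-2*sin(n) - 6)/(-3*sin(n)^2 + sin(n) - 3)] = 6*(-27*sin(n)^5 - 37*sin(n)^4 + 88*sin(n)^2 - 9*sin(n)/4 - 63*sin(3*n)/4 + 3*sin(5*n)/2 - 14)/(3*sin(n)^2 - sin(n) + 3)^3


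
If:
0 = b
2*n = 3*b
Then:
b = 0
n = 0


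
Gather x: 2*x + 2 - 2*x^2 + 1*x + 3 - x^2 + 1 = -3*x^2 + 3*x + 6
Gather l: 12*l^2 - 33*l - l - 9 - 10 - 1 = 12*l^2 - 34*l - 20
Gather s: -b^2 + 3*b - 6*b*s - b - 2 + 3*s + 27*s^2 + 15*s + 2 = -b^2 + 2*b + 27*s^2 + s*(18 - 6*b)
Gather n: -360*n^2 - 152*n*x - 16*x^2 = -360*n^2 - 152*n*x - 16*x^2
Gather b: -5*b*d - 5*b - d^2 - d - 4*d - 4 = b*(-5*d - 5) - d^2 - 5*d - 4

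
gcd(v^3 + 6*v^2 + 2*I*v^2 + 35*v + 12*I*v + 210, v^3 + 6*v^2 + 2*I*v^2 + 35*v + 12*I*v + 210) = v^3 + v^2*(6 + 2*I) + v*(35 + 12*I) + 210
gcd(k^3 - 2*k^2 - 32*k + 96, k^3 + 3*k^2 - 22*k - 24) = k^2 + 2*k - 24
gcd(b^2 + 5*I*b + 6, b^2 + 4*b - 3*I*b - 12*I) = 1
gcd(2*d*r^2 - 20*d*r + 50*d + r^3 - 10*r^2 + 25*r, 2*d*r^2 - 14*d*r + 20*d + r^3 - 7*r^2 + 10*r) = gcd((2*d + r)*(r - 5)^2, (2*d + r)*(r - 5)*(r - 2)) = 2*d*r - 10*d + r^2 - 5*r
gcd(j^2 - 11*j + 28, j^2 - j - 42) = j - 7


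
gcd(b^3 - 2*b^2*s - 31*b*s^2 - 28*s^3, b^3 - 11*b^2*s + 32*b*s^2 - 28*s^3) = -b + 7*s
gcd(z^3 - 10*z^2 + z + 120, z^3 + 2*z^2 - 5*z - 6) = z + 3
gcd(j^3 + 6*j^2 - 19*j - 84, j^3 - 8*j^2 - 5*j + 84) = j^2 - j - 12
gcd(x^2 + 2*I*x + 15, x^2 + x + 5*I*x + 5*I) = x + 5*I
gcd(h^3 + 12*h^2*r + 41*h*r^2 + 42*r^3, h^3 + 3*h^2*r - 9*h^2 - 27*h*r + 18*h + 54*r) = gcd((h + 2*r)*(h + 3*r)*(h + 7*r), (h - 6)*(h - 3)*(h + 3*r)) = h + 3*r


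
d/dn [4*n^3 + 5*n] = 12*n^2 + 5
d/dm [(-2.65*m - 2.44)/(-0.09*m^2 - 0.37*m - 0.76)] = (-0.2385*m^2 - 0.4392*m + 1.1112)/(0.0081*m^4 + 0.0666*m^3 + 0.2737*m^2 + 0.5624*m + 0.5776)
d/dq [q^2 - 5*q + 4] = 2*q - 5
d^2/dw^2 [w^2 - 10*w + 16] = 2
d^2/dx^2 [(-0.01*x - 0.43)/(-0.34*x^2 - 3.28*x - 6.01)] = ((0.01*x + 0.43)*(0.68*x + 3.28)*(1.36*x + 6.56) - (0.0204*x + 0.358)*(0.34*x^2 + 3.28*x + 6.01))/(0.34*x^2 + 3.28*x + 6.01)^3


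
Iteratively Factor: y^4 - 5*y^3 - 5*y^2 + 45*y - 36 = (y + 3)*(y^3 - 8*y^2 + 19*y - 12) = (y - 1)*(y + 3)*(y^2 - 7*y + 12) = (y - 3)*(y - 1)*(y + 3)*(y - 4)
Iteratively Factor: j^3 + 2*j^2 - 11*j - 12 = (j - 3)*(j^2 + 5*j + 4) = (j - 3)*(j + 1)*(j + 4)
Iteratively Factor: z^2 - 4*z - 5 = (z + 1)*(z - 5)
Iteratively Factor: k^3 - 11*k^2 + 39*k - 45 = (k - 3)*(k^2 - 8*k + 15) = (k - 3)^2*(k - 5)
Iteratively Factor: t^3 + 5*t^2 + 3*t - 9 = (t + 3)*(t^2 + 2*t - 3) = (t - 1)*(t + 3)*(t + 3)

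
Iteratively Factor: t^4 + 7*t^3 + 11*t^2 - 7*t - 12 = (t + 3)*(t^3 + 4*t^2 - t - 4) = (t + 1)*(t + 3)*(t^2 + 3*t - 4) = (t - 1)*(t + 1)*(t + 3)*(t + 4)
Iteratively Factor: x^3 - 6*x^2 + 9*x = (x)*(x^2 - 6*x + 9) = x*(x - 3)*(x - 3)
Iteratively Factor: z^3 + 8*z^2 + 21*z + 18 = (z + 2)*(z^2 + 6*z + 9) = (z + 2)*(z + 3)*(z + 3)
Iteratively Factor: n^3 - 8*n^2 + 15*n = (n)*(n^2 - 8*n + 15) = n*(n - 3)*(n - 5)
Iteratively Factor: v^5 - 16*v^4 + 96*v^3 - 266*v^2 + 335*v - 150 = (v - 3)*(v^4 - 13*v^3 + 57*v^2 - 95*v + 50) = (v - 3)*(v - 1)*(v^3 - 12*v^2 + 45*v - 50) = (v - 3)*(v - 2)*(v - 1)*(v^2 - 10*v + 25) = (v - 5)*(v - 3)*(v - 2)*(v - 1)*(v - 5)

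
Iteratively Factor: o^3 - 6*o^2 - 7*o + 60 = (o + 3)*(o^2 - 9*o + 20) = (o - 4)*(o + 3)*(o - 5)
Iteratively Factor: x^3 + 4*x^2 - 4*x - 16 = (x - 2)*(x^2 + 6*x + 8) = (x - 2)*(x + 2)*(x + 4)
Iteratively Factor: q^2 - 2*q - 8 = (q + 2)*(q - 4)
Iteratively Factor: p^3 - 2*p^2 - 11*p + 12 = (p - 4)*(p^2 + 2*p - 3) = (p - 4)*(p - 1)*(p + 3)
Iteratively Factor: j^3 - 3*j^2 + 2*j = (j)*(j^2 - 3*j + 2) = j*(j - 2)*(j - 1)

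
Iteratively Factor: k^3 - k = (k - 1)*(k^2 + k) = k*(k - 1)*(k + 1)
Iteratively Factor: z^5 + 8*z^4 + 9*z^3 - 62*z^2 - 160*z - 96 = (z + 2)*(z^4 + 6*z^3 - 3*z^2 - 56*z - 48) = (z - 3)*(z + 2)*(z^3 + 9*z^2 + 24*z + 16) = (z - 3)*(z + 2)*(z + 4)*(z^2 + 5*z + 4) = (z - 3)*(z + 1)*(z + 2)*(z + 4)*(z + 4)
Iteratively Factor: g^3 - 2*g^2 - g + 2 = (g - 2)*(g^2 - 1) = (g - 2)*(g + 1)*(g - 1)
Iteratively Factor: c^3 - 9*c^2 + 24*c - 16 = (c - 1)*(c^2 - 8*c + 16) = (c - 4)*(c - 1)*(c - 4)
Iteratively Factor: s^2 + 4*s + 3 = (s + 1)*(s + 3)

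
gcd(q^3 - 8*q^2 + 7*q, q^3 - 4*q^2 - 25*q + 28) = q^2 - 8*q + 7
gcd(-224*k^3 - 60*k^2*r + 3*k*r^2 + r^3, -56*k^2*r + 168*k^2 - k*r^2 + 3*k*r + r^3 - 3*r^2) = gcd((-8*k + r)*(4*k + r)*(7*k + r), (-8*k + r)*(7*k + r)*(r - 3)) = -56*k^2 - k*r + r^2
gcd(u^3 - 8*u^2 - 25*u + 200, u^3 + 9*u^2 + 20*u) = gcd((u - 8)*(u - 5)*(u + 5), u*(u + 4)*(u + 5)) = u + 5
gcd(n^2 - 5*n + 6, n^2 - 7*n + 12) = n - 3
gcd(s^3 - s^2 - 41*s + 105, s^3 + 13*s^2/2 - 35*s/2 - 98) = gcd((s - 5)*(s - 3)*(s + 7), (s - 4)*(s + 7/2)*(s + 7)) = s + 7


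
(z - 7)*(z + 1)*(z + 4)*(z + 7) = z^4 + 5*z^3 - 45*z^2 - 245*z - 196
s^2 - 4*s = s*(s - 4)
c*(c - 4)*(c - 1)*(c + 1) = c^4 - 4*c^3 - c^2 + 4*c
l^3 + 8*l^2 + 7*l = l*(l + 1)*(l + 7)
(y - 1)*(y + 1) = y^2 - 1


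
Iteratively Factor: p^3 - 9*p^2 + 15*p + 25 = (p - 5)*(p^2 - 4*p - 5) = (p - 5)^2*(p + 1)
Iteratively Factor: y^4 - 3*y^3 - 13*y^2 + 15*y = (y + 3)*(y^3 - 6*y^2 + 5*y) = y*(y + 3)*(y^2 - 6*y + 5) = y*(y - 5)*(y + 3)*(y - 1)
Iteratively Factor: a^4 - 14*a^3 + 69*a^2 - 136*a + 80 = (a - 5)*(a^3 - 9*a^2 + 24*a - 16) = (a - 5)*(a - 4)*(a^2 - 5*a + 4) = (a - 5)*(a - 4)*(a - 1)*(a - 4)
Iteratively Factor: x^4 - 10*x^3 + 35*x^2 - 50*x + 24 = (x - 1)*(x^3 - 9*x^2 + 26*x - 24) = (x - 4)*(x - 1)*(x^2 - 5*x + 6) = (x - 4)*(x - 3)*(x - 1)*(x - 2)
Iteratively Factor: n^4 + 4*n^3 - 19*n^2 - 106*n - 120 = (n + 4)*(n^3 - 19*n - 30) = (n - 5)*(n + 4)*(n^2 + 5*n + 6) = (n - 5)*(n + 2)*(n + 4)*(n + 3)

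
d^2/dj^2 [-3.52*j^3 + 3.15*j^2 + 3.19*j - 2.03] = 6.3 - 21.12*j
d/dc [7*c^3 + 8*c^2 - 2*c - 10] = 21*c^2 + 16*c - 2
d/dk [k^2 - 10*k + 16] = 2*k - 10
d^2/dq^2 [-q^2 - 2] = -2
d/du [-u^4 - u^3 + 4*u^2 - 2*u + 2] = -4*u^3 - 3*u^2 + 8*u - 2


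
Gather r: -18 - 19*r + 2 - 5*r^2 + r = -5*r^2 - 18*r - 16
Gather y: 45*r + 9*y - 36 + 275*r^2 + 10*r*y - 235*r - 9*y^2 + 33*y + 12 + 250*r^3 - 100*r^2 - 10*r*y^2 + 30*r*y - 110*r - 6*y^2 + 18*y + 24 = 250*r^3 + 175*r^2 - 300*r + y^2*(-10*r - 15) + y*(40*r + 60)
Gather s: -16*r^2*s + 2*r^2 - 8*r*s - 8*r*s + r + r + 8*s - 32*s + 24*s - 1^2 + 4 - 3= 2*r^2 + 2*r + s*(-16*r^2 - 16*r)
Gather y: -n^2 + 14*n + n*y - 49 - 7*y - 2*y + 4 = -n^2 + 14*n + y*(n - 9) - 45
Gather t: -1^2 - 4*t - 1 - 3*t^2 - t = -3*t^2 - 5*t - 2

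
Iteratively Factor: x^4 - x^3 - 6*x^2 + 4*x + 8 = (x - 2)*(x^3 + x^2 - 4*x - 4) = (x - 2)*(x + 1)*(x^2 - 4) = (x - 2)^2*(x + 1)*(x + 2)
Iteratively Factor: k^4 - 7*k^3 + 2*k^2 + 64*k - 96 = (k - 4)*(k^3 - 3*k^2 - 10*k + 24) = (k - 4)*(k - 2)*(k^2 - k - 12) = (k - 4)^2*(k - 2)*(k + 3)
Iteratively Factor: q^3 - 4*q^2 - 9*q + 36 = (q - 3)*(q^2 - q - 12) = (q - 4)*(q - 3)*(q + 3)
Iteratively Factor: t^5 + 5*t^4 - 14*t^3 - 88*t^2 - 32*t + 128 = (t - 1)*(t^4 + 6*t^3 - 8*t^2 - 96*t - 128) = (t - 1)*(t + 2)*(t^3 + 4*t^2 - 16*t - 64) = (t - 1)*(t + 2)*(t + 4)*(t^2 - 16) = (t - 4)*(t - 1)*(t + 2)*(t + 4)*(t + 4)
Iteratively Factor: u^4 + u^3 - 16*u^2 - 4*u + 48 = (u - 3)*(u^3 + 4*u^2 - 4*u - 16) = (u - 3)*(u + 4)*(u^2 - 4) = (u - 3)*(u + 2)*(u + 4)*(u - 2)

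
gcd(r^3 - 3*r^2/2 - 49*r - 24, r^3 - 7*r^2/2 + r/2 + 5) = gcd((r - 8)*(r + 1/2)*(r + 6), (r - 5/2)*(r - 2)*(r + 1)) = 1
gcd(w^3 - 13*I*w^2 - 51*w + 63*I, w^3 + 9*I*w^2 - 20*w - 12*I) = 1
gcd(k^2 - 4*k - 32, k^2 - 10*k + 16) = k - 8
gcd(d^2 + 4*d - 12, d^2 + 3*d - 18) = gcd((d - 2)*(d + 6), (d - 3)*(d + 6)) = d + 6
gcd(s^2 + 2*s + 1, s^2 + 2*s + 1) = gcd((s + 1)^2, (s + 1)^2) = s^2 + 2*s + 1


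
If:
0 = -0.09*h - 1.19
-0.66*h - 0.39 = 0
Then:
No Solution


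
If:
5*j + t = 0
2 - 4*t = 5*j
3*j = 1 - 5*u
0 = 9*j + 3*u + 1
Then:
No Solution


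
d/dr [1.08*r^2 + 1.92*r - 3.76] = 2.16*r + 1.92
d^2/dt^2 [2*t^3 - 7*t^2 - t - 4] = 12*t - 14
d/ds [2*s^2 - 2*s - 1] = 4*s - 2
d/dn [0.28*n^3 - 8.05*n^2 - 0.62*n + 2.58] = 0.84*n^2 - 16.1*n - 0.62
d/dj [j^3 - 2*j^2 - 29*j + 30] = 3*j^2 - 4*j - 29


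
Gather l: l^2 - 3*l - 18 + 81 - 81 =l^2 - 3*l - 18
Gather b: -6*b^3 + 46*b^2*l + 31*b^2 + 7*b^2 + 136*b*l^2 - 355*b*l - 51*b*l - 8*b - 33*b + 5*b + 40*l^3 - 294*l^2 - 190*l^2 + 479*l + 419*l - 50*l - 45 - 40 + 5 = -6*b^3 + b^2*(46*l + 38) + b*(136*l^2 - 406*l - 36) + 40*l^3 - 484*l^2 + 848*l - 80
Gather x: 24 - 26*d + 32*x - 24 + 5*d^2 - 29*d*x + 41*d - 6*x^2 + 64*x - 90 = 5*d^2 + 15*d - 6*x^2 + x*(96 - 29*d) - 90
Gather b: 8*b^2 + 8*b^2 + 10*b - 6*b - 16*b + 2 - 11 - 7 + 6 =16*b^2 - 12*b - 10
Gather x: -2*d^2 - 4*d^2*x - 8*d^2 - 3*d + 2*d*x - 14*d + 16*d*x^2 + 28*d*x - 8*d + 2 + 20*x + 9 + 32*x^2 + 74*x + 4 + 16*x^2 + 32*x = -10*d^2 - 25*d + x^2*(16*d + 48) + x*(-4*d^2 + 30*d + 126) + 15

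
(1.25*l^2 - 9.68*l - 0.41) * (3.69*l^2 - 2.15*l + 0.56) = 4.6125*l^4 - 38.4067*l^3 + 19.9991*l^2 - 4.5393*l - 0.2296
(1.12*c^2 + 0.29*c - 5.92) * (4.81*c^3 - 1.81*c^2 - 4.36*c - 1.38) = 5.3872*c^5 - 0.6323*c^4 - 33.8833*c^3 + 7.9052*c^2 + 25.411*c + 8.1696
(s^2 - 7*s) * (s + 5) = s^3 - 2*s^2 - 35*s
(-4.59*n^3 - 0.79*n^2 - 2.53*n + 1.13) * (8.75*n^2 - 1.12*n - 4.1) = -40.1625*n^5 - 1.7717*n^4 - 2.4337*n^3 + 15.9601*n^2 + 9.1074*n - 4.633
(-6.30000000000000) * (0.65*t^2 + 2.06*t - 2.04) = -4.095*t^2 - 12.978*t + 12.852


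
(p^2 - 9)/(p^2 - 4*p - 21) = (p - 3)/(p - 7)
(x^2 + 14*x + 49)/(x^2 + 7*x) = (x + 7)/x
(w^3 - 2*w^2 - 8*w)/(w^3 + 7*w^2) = (w^2 - 2*w - 8)/(w*(w + 7))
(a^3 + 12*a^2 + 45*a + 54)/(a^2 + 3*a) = a + 9 + 18/a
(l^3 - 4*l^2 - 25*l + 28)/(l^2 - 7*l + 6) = (l^2 - 3*l - 28)/(l - 6)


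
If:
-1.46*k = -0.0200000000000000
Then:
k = 0.01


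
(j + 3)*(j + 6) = j^2 + 9*j + 18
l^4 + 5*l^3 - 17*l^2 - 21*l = l*(l - 3)*(l + 1)*(l + 7)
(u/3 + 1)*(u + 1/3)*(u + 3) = u^3/3 + 19*u^2/9 + 11*u/3 + 1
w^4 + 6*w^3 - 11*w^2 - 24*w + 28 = (w - 2)*(w - 1)*(w + 2)*(w + 7)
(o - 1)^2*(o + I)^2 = o^4 - 2*o^3 + 2*I*o^3 - 4*I*o^2 + 2*o + 2*I*o - 1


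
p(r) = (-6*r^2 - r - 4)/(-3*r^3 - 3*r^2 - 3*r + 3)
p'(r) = (-12*r - 1)/(-3*r^3 - 3*r^2 - 3*r + 3) + (-6*r^2 - r - 4)*(9*r^2 + 6*r + 3)/(-3*r^3 - 3*r^2 - 3*r + 3)^2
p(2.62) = 0.60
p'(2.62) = -0.20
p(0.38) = -4.16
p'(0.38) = -26.07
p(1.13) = 1.50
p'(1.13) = -2.02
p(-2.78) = -0.90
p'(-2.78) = -0.35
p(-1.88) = -1.30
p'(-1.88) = -0.50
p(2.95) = 0.54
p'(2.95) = -0.16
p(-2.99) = -0.84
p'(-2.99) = -0.30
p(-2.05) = -1.21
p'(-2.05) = -0.49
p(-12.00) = -0.18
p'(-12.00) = -0.02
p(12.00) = 0.16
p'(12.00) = -0.01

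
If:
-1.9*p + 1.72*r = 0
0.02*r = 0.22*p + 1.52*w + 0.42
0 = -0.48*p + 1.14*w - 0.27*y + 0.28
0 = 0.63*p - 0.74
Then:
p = 1.17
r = 1.30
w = -0.43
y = -2.86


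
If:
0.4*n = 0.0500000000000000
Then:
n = 0.12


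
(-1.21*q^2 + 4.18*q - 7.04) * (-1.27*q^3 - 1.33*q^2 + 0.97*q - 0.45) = 1.5367*q^5 - 3.6993*q^4 + 2.2077*q^3 + 13.9623*q^2 - 8.7098*q + 3.168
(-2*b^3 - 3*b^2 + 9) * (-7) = 14*b^3 + 21*b^2 - 63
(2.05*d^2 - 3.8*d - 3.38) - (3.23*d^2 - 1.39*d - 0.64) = -1.18*d^2 - 2.41*d - 2.74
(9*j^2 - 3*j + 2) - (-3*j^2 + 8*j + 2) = 12*j^2 - 11*j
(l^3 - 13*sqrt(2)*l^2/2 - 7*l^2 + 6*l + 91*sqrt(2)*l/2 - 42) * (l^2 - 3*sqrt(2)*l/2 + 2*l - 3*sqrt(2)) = l^5 - 8*sqrt(2)*l^4 - 5*l^4 + 23*l^3/2 + 40*sqrt(2)*l^3 - 255*l^2/2 + 103*sqrt(2)*l^2 - 357*l + 45*sqrt(2)*l + 126*sqrt(2)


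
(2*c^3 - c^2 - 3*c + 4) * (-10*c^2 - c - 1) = -20*c^5 + 8*c^4 + 29*c^3 - 36*c^2 - c - 4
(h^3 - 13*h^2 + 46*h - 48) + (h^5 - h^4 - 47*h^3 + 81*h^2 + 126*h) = h^5 - h^4 - 46*h^3 + 68*h^2 + 172*h - 48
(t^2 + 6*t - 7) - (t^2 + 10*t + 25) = -4*t - 32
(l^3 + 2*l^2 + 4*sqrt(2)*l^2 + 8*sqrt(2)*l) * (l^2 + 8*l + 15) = l^5 + 4*sqrt(2)*l^4 + 10*l^4 + 31*l^3 + 40*sqrt(2)*l^3 + 30*l^2 + 124*sqrt(2)*l^2 + 120*sqrt(2)*l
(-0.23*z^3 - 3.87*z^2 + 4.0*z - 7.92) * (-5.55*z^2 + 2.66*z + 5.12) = 1.2765*z^5 + 20.8667*z^4 - 33.6718*z^3 + 34.7816*z^2 - 0.587199999999999*z - 40.5504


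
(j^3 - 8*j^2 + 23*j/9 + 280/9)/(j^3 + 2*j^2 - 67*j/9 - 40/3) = (j - 7)/(j + 3)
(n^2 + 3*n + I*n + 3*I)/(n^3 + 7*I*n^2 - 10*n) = (n^2 + n*(3 + I) + 3*I)/(n*(n^2 + 7*I*n - 10))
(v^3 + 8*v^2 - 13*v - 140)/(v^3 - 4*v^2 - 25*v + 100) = (v + 7)/(v - 5)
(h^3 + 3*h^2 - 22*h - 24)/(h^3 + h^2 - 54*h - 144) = (h^2 - 3*h - 4)/(h^2 - 5*h - 24)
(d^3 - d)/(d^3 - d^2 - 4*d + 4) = d*(d + 1)/(d^2 - 4)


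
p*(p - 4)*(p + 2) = p^3 - 2*p^2 - 8*p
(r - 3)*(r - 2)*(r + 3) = r^3 - 2*r^2 - 9*r + 18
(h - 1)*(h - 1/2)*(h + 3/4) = h^3 - 3*h^2/4 - 5*h/8 + 3/8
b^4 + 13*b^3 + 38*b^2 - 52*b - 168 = (b - 2)*(b + 2)*(b + 6)*(b + 7)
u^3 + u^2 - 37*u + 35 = (u - 5)*(u - 1)*(u + 7)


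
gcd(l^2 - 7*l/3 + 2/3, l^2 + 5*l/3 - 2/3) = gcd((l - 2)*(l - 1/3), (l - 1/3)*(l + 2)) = l - 1/3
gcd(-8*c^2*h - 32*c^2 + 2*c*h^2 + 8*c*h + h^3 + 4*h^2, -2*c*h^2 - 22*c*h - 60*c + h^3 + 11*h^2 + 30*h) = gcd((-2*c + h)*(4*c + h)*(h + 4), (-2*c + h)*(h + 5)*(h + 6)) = 2*c - h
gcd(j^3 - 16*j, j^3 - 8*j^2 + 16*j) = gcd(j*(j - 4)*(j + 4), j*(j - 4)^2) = j^2 - 4*j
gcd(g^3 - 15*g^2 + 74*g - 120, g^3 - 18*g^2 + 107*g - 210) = g^2 - 11*g + 30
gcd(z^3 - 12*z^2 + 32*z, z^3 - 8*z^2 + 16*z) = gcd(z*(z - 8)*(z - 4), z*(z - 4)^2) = z^2 - 4*z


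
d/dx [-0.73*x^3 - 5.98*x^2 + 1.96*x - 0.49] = -2.19*x^2 - 11.96*x + 1.96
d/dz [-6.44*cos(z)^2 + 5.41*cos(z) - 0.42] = (12.88*cos(z) - 5.41)*sin(z)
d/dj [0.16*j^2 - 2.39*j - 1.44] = 0.32*j - 2.39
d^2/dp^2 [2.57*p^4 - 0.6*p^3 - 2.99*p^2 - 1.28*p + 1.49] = 30.84*p^2 - 3.6*p - 5.98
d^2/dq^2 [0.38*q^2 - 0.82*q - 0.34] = 0.760000000000000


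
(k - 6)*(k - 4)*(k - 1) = k^3 - 11*k^2 + 34*k - 24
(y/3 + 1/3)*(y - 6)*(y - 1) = y^3/3 - 2*y^2 - y/3 + 2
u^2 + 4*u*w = u*(u + 4*w)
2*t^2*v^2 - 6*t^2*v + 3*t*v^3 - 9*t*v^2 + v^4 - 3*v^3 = v*(t + v)*(2*t + v)*(v - 3)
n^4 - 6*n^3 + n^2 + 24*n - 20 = (n - 5)*(n - 2)*(n - 1)*(n + 2)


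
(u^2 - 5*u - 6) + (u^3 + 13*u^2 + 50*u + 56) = u^3 + 14*u^2 + 45*u + 50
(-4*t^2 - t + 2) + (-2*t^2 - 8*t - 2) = -6*t^2 - 9*t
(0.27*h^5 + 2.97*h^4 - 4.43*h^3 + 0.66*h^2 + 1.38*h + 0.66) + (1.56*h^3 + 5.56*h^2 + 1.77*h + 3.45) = 0.27*h^5 + 2.97*h^4 - 2.87*h^3 + 6.22*h^2 + 3.15*h + 4.11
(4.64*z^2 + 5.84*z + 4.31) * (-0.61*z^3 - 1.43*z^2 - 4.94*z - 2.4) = -2.8304*z^5 - 10.1976*z^4 - 33.9019*z^3 - 46.1489*z^2 - 35.3074*z - 10.344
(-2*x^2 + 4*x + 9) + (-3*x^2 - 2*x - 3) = -5*x^2 + 2*x + 6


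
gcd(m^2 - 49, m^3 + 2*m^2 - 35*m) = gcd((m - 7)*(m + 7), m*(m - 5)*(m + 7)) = m + 7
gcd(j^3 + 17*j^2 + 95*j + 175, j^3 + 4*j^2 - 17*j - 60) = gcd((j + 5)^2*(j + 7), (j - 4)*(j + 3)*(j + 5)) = j + 5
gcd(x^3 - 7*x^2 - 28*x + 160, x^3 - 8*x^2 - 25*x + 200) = x^2 - 3*x - 40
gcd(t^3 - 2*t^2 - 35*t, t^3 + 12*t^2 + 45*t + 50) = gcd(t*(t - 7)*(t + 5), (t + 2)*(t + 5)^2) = t + 5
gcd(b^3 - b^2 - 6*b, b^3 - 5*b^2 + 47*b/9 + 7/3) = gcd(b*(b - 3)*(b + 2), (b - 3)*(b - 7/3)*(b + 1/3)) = b - 3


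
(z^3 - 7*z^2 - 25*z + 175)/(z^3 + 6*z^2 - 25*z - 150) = (z - 7)/(z + 6)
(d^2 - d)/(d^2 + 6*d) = (d - 1)/(d + 6)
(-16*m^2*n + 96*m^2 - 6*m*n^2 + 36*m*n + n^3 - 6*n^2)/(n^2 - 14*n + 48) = (-16*m^2 - 6*m*n + n^2)/(n - 8)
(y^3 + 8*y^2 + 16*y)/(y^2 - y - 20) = y*(y + 4)/(y - 5)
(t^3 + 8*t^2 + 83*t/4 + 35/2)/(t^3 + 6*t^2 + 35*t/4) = (t + 2)/t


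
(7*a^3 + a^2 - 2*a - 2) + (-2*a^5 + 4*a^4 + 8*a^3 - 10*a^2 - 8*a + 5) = -2*a^5 + 4*a^4 + 15*a^3 - 9*a^2 - 10*a + 3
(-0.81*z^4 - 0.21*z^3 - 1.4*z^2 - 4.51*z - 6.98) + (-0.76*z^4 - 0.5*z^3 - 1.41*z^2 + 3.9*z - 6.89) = -1.57*z^4 - 0.71*z^3 - 2.81*z^2 - 0.61*z - 13.87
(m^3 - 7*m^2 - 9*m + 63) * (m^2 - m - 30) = m^5 - 8*m^4 - 32*m^3 + 282*m^2 + 207*m - 1890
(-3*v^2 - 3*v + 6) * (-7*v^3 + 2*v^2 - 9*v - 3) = 21*v^5 + 15*v^4 - 21*v^3 + 48*v^2 - 45*v - 18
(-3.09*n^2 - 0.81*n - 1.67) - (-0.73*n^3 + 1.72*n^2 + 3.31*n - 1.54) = 0.73*n^3 - 4.81*n^2 - 4.12*n - 0.13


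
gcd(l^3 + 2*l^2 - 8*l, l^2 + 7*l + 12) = l + 4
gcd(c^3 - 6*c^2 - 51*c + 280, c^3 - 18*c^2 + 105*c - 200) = c^2 - 13*c + 40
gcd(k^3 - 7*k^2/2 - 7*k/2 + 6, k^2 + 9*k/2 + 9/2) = k + 3/2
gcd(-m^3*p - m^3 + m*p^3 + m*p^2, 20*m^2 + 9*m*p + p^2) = 1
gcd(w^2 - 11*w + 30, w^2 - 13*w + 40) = w - 5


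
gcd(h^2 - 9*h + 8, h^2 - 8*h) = h - 8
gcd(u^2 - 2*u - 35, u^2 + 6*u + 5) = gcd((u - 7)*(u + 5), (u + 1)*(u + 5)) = u + 5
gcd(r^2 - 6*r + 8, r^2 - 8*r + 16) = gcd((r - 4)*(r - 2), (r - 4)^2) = r - 4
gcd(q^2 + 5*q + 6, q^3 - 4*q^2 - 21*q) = q + 3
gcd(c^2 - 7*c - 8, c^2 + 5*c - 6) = 1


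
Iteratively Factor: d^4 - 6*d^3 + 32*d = (d - 4)*(d^3 - 2*d^2 - 8*d) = d*(d - 4)*(d^2 - 2*d - 8) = d*(d - 4)*(d + 2)*(d - 4)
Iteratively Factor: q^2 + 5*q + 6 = (q + 3)*(q + 2)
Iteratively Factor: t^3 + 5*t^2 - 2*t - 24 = (t - 2)*(t^2 + 7*t + 12) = (t - 2)*(t + 3)*(t + 4)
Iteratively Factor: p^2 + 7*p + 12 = (p + 3)*(p + 4)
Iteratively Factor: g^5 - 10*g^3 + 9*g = (g)*(g^4 - 10*g^2 + 9) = g*(g - 3)*(g^3 + 3*g^2 - g - 3) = g*(g - 3)*(g + 1)*(g^2 + 2*g - 3) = g*(g - 3)*(g + 1)*(g + 3)*(g - 1)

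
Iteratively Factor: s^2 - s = (s)*(s - 1)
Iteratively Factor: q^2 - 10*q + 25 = (q - 5)*(q - 5)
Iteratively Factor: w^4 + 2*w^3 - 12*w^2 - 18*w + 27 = (w - 3)*(w^3 + 5*w^2 + 3*w - 9) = (w - 3)*(w + 3)*(w^2 + 2*w - 3) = (w - 3)*(w - 1)*(w + 3)*(w + 3)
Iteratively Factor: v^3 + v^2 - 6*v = (v - 2)*(v^2 + 3*v) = (v - 2)*(v + 3)*(v)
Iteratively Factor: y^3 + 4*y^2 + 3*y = (y)*(y^2 + 4*y + 3) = y*(y + 1)*(y + 3)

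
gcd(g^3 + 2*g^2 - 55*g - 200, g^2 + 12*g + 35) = g + 5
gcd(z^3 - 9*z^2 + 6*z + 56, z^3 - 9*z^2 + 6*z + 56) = z^3 - 9*z^2 + 6*z + 56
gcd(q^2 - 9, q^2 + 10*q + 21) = q + 3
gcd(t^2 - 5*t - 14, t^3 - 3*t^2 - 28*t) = t - 7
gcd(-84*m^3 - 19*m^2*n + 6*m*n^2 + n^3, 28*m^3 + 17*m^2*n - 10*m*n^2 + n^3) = 4*m - n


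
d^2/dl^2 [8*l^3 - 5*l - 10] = 48*l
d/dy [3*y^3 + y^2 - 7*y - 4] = 9*y^2 + 2*y - 7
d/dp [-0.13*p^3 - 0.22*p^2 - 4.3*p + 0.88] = -0.39*p^2 - 0.44*p - 4.3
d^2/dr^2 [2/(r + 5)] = 4/(r + 5)^3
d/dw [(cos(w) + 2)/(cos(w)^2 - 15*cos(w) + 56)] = (cos(w)^2 + 4*cos(w) - 86)*sin(w)/(cos(w)^2 - 15*cos(w) + 56)^2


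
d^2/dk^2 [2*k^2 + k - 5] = 4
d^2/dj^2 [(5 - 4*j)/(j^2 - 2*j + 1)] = 2*(7 - 4*j)/(j^4 - 4*j^3 + 6*j^2 - 4*j + 1)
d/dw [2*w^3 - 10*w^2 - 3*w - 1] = 6*w^2 - 20*w - 3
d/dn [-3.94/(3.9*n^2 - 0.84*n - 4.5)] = (30.732*n - 3.3096)/(-3.9*n^2 + 0.84*n + 4.5)^2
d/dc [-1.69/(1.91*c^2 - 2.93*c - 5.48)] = (6.4558*c - 4.9517)/(-1.91*c^2 + 2.93*c + 5.48)^2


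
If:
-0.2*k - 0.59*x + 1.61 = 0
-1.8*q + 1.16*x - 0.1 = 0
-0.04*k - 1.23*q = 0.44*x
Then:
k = 8.72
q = -0.20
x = -0.23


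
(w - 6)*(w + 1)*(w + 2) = w^3 - 3*w^2 - 16*w - 12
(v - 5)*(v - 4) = v^2 - 9*v + 20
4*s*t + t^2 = t*(4*s + t)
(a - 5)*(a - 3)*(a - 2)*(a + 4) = a^4 - 6*a^3 - 9*a^2 + 94*a - 120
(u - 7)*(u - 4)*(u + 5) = u^3 - 6*u^2 - 27*u + 140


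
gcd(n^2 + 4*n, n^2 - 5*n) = n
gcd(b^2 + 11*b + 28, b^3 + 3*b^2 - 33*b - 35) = b + 7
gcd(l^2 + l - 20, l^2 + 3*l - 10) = l + 5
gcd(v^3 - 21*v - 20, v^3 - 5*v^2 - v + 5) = v^2 - 4*v - 5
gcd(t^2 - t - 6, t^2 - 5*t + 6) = t - 3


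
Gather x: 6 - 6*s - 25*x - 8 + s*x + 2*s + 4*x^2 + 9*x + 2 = -4*s + 4*x^2 + x*(s - 16)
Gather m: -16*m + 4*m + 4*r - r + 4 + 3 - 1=-12*m + 3*r + 6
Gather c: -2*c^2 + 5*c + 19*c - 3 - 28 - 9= -2*c^2 + 24*c - 40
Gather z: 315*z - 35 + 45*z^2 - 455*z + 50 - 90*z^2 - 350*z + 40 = -45*z^2 - 490*z + 55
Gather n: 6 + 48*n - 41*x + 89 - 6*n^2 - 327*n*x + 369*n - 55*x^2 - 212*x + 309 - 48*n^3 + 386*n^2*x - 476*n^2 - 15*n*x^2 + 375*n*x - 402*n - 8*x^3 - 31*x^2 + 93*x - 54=-48*n^3 + n^2*(386*x - 482) + n*(-15*x^2 + 48*x + 15) - 8*x^3 - 86*x^2 - 160*x + 350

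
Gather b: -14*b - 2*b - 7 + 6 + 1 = -16*b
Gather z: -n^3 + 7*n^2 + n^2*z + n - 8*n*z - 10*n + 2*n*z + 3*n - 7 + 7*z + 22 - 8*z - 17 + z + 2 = -n^3 + 7*n^2 - 6*n + z*(n^2 - 6*n)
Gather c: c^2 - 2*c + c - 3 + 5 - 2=c^2 - c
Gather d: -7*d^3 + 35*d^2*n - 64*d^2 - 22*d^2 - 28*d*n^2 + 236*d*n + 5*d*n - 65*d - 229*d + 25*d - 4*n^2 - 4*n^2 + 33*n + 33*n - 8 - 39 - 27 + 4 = -7*d^3 + d^2*(35*n - 86) + d*(-28*n^2 + 241*n - 269) - 8*n^2 + 66*n - 70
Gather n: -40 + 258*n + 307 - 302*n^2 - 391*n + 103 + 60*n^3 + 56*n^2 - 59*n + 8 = 60*n^3 - 246*n^2 - 192*n + 378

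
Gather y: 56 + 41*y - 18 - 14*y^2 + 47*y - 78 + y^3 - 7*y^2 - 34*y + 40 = y^3 - 21*y^2 + 54*y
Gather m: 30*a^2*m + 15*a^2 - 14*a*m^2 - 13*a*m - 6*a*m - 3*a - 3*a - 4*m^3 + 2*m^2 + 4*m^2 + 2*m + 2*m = 15*a^2 - 6*a - 4*m^3 + m^2*(6 - 14*a) + m*(30*a^2 - 19*a + 4)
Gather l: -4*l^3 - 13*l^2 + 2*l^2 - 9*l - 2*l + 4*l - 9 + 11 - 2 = -4*l^3 - 11*l^2 - 7*l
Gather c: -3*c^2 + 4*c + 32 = -3*c^2 + 4*c + 32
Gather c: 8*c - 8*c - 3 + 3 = 0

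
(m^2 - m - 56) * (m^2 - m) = m^4 - 2*m^3 - 55*m^2 + 56*m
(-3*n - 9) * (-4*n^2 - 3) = 12*n^3 + 36*n^2 + 9*n + 27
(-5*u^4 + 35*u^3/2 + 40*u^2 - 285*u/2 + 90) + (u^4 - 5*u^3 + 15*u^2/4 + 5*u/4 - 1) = -4*u^4 + 25*u^3/2 + 175*u^2/4 - 565*u/4 + 89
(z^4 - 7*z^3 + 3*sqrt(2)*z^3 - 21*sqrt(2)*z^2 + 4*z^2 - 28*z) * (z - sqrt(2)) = z^5 - 7*z^4 + 2*sqrt(2)*z^4 - 14*sqrt(2)*z^3 - 2*z^3 - 4*sqrt(2)*z^2 + 14*z^2 + 28*sqrt(2)*z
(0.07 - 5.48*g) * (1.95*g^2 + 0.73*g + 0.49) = -10.686*g^3 - 3.8639*g^2 - 2.6341*g + 0.0343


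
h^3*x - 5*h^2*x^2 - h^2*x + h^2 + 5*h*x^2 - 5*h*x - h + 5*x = (h - 1)*(h - 5*x)*(h*x + 1)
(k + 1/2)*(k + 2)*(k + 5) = k^3 + 15*k^2/2 + 27*k/2 + 5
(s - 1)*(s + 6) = s^2 + 5*s - 6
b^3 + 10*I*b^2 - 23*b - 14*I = (b + I)*(b + 2*I)*(b + 7*I)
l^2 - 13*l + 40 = (l - 8)*(l - 5)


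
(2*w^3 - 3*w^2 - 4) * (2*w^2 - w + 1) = 4*w^5 - 8*w^4 + 5*w^3 - 11*w^2 + 4*w - 4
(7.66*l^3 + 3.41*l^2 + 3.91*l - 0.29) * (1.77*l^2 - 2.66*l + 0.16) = 13.5582*l^5 - 14.3399*l^4 - 0.924300000000001*l^3 - 10.3683*l^2 + 1.397*l - 0.0464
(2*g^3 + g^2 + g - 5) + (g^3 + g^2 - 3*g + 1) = 3*g^3 + 2*g^2 - 2*g - 4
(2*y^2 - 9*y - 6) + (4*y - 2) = 2*y^2 - 5*y - 8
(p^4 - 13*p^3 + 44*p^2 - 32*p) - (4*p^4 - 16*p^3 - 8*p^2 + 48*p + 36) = -3*p^4 + 3*p^3 + 52*p^2 - 80*p - 36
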